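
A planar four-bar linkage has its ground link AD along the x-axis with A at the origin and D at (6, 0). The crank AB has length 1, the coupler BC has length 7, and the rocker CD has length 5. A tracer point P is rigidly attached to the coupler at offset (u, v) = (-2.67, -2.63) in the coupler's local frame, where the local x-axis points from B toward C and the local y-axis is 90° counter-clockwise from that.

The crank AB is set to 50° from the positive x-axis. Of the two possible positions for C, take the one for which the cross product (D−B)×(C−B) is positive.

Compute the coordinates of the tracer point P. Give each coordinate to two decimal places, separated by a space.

A=(0,0), D=(6.00,0)
B = A + 1.00·(cos50°, sin50°) = (0.6428, 0.7660)
|BD| = 5.4117
circle(B,7.00) ∩ circle(D,5.00): a=4.9233, h=4.9761
  candidates: C₊=(6.2209,4.9951) cross=26.929; C₋=(4.8121,-4.8568) cross=-26.929
  mode + wants cross > 0 → take C=(6.2209,4.9951) (cross=26.929)
ex = (C−B)/|BC| = (0.7969,0.6042); ey = (-0.6042,0.7969)
P = B + -2.67·ex + -2.63·ey = (0.1041,-2.9428)

0.10 -2.94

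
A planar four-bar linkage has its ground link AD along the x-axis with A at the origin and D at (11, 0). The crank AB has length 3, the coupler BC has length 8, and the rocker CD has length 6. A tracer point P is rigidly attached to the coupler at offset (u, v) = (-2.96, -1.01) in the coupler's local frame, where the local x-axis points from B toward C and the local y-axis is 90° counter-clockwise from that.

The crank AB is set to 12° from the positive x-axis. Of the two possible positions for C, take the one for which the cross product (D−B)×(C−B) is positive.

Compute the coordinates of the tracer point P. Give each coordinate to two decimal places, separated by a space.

A=(0,0), D=(11.00,0)
B = A + 3.00·(cos12°, sin12°) = (2.9344, 0.6237)
|BD| = 8.0896
circle(B,8.00) ∩ circle(D,6.00): a=5.7754, h=5.5357
  candidates: C₊=(9.1195,5.6977) cross=44.782; C₋=(8.2659,-5.3408) cross=-44.782
  mode + wants cross > 0 → take C=(9.1195,5.6977) (cross=44.782)
ex = (C−B)/|BC| = (0.7731,0.6342); ey = (-0.6342,0.7731)
P = B + -2.96·ex + -1.01·ey = (1.2866,-2.0345)

1.29 -2.03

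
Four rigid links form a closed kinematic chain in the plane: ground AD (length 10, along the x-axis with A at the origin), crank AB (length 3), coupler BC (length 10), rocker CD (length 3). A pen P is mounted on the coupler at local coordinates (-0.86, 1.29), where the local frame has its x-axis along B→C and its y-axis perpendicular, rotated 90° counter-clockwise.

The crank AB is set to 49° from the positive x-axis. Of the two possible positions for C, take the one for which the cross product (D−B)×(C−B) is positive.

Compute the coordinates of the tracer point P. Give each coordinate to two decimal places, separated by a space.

1.11 3.55

A=(0,0), D=(10.00,0)
B = A + 3.00·(cos49°, sin49°) = (1.9682, 2.2641)
|BD| = 8.3448
circle(B,10.00) ∩ circle(D,3.00): a=9.6249, h=2.7132
  candidates: C₊=(11.9682,2.2641) cross=22.641; C₋=(10.4959,-2.9587) cross=-22.641
  mode + wants cross > 0 → take C=(11.9682,2.2641) (cross=22.641)
ex = (C−B)/|BC| = (1.0000,-0.0000); ey = (0.0000,1.0000)
P = B + -0.86·ex + 1.29·ey = (1.1082,3.5541)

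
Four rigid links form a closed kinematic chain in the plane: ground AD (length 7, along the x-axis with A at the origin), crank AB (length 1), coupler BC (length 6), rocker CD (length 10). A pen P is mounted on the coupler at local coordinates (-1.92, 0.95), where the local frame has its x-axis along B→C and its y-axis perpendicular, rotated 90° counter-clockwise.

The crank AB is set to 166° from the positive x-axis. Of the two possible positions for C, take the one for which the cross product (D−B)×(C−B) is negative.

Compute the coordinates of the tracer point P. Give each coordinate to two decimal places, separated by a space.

0.05 2.13

A=(0,0), D=(7.00,0)
B = A + 1.00·(cos166°, sin166°) = (-0.9703, 0.2419)
|BD| = 7.9740
circle(B,6.00) ∩ circle(D,10.00): a=-0.0261, h=5.9999
  candidates: C₊=(-0.8143,6.2399) cross=47.843; C₋=(-1.1784,-5.7545) cross=-47.843
  mode - wants cross < 0 → take C=(-1.1784,-5.7545) (cross=-47.843)
ex = (C−B)/|BC| = (-0.0347,-0.9994); ey = (0.9994,-0.0347)
P = B + -1.92·ex + 0.95·ey = (0.0457,2.1278)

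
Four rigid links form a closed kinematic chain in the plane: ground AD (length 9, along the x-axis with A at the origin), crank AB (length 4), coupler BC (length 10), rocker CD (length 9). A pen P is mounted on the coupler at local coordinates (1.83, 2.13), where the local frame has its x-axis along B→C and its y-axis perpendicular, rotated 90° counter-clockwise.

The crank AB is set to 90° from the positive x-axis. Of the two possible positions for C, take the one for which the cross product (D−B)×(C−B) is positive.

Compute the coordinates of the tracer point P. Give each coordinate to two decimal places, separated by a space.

0.52 6.76

A=(0,0), D=(9.00,0)
B = A + 4.00·(cos90°, sin90°) = (0.0000, 4.0000)
|BD| = 9.8489
circle(B,10.00) ∩ circle(D,9.00): a=5.8890, h=8.0821
  candidates: C₊=(8.6639,8.9937) cross=79.599; C₋=(2.0990,-5.7772) cross=-79.599
  mode + wants cross > 0 → take C=(8.6639,8.9937) (cross=79.599)
ex = (C−B)/|BC| = (0.8664,0.4994); ey = (-0.4994,0.8664)
P = B + 1.83·ex + 2.13·ey = (0.5218,6.7593)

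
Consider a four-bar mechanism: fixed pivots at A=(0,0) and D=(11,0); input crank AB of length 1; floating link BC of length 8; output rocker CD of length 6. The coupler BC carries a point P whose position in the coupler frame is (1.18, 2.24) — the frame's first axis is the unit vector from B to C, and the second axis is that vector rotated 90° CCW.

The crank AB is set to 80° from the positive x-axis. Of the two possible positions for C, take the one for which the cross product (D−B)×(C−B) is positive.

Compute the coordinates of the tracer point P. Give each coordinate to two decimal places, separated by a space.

A=(0,0), D=(11.00,0)
B = A + 1.00·(cos80°, sin80°) = (0.1736, 0.9848)
|BD| = 10.8711
circle(B,8.00) ∩ circle(D,6.00): a=6.7233, h=4.3355
  candidates: C₊=(7.2621,4.6934) cross=47.131; C₋=(6.4766,-3.9419) cross=-47.131
  mode + wants cross > 0 → take C=(7.2621,4.6934) (cross=47.131)
ex = (C−B)/|BC| = (0.8861,0.4636); ey = (-0.4636,0.8861)
P = B + 1.18·ex + 2.24·ey = (0.1808,3.5166)

0.18 3.52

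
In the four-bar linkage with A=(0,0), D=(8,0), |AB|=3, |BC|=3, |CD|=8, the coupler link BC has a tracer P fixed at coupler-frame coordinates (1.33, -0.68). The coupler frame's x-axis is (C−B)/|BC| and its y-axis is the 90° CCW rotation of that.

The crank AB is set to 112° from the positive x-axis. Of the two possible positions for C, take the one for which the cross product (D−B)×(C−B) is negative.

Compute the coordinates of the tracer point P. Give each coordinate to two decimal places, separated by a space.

-1.26 1.29

A=(0,0), D=(8.00,0)
B = A + 3.00·(cos112°, sin112°) = (-1.1238, 2.7816)
|BD| = 9.5384
circle(B,3.00) ∩ circle(D,8.00): a=1.8861, h=2.3329
  candidates: C₊=(1.3606,4.4631) cross=22.252; C₋=(-0.0000,0.0000) cross=-22.252
  mode - wants cross < 0 → take C=(-0.0000,0.0000) (cross=-22.252)
ex = (C−B)/|BC| = (0.3746,-0.9272); ey = (0.9272,0.3746)
P = B + 1.33·ex + -0.68·ey = (-1.2561,1.2937)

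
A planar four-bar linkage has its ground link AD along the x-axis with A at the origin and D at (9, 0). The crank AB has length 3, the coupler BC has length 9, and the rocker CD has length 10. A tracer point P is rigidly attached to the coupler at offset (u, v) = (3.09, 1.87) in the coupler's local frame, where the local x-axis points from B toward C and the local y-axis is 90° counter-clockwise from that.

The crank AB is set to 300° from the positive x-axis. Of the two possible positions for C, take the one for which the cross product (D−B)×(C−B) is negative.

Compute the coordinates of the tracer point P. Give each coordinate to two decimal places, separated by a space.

4.85 -3.94

A=(0,0), D=(9.00,0)
B = A + 3.00·(cos300°, sin300°) = (1.5000, -2.5981)
|BD| = 7.9373
circle(B,9.00) ∩ circle(D,10.00): a=2.7717, h=8.5626
  candidates: C₊=(1.3163,6.4000) cross=67.963; C₋=(6.9218,-9.7817) cross=-67.963
  mode - wants cross < 0 → take C=(6.9218,-9.7817) (cross=-67.963)
ex = (C−B)/|BC| = (0.6024,-0.7982); ey = (0.7982,0.6024)
P = B + 3.09·ex + 1.87·ey = (4.8541,-3.9379)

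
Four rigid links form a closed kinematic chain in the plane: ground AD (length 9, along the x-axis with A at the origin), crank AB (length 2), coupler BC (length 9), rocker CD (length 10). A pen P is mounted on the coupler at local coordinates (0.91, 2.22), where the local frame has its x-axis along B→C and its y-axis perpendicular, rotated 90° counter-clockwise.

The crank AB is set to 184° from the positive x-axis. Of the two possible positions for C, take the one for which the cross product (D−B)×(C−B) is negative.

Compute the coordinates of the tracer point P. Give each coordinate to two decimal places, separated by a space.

0.37 0.25

A=(0,0), D=(9.00,0)
B = A + 2.00·(cos184°, sin184°) = (-1.9951, -0.1395)
|BD| = 10.9960
circle(B,9.00) ∩ circle(D,10.00): a=4.6341, h=7.7153
  candidates: C₊=(2.5407,7.6339) cross=84.837; C₋=(2.7364,-7.7954) cross=-84.837
  mode - wants cross < 0 → take C=(2.7364,-7.7954) (cross=-84.837)
ex = (C−B)/|BC| = (0.5257,-0.8507); ey = (0.8507,0.5257)
P = B + 0.91·ex + 2.22·ey = (0.3717,0.2535)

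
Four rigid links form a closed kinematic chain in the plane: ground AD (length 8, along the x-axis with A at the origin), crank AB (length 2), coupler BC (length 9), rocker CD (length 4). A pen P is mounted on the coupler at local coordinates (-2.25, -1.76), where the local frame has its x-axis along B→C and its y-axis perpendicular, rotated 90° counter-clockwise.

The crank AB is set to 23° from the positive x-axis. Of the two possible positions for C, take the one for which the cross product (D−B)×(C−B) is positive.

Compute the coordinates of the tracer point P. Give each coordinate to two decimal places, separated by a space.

A=(0,0), D=(8.00,0)
B = A + 2.00·(cos23°, sin23°) = (1.8410, 0.7815)
|BD| = 6.2084
circle(B,9.00) ∩ circle(D,4.00): a=8.3391, h=3.3853
  candidates: C₊=(10.5399,3.0902) cross=21.017; C₋=(9.6876,-3.6266) cross=-21.017
  mode + wants cross > 0 → take C=(10.5399,3.0902) (cross=21.017)
ex = (C−B)/|BC| = (0.9665,0.2565); ey = (-0.2565,0.9665)
P = B + -2.25·ex + -1.76·ey = (0.1178,-1.4968)

0.12 -1.50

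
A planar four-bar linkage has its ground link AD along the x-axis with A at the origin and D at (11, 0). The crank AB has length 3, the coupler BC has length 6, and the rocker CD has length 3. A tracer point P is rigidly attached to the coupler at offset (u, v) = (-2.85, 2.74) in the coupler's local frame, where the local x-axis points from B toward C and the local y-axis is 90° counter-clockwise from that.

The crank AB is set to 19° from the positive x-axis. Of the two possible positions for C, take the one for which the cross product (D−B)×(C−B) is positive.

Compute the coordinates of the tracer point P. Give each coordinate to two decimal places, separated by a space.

-0.43 3.20

A=(0,0), D=(11.00,0)
B = A + 3.00·(cos19°, sin19°) = (2.8366, 0.9767)
|BD| = 8.2217
circle(B,6.00) ∩ circle(D,3.00): a=5.7528, h=1.7044
  candidates: C₊=(8.7511,1.9856) cross=14.013; C₋=(8.3462,-1.3990) cross=-14.013
  mode + wants cross > 0 → take C=(8.7511,1.9856) (cross=14.013)
ex = (C−B)/|BC| = (0.9858,0.1681); ey = (-0.1681,0.9858)
P = B + -2.85·ex + 2.74·ey = (-0.4336,3.1985)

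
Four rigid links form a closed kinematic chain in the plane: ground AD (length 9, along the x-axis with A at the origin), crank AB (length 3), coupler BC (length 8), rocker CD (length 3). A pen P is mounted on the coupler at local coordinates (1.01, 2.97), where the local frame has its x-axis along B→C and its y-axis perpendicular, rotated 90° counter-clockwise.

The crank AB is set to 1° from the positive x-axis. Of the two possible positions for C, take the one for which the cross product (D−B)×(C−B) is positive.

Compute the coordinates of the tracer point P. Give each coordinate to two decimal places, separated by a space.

3.04 3.19

A=(0,0), D=(9.00,0)
B = A + 3.00·(cos1°, sin1°) = (2.9995, 0.0524)
|BD| = 6.0007
circle(B,8.00) ∩ circle(D,3.00): a=7.5832, h=2.5487
  candidates: C₊=(10.6046,2.5348) cross=15.294; C₋=(10.5602,-2.5624) cross=-15.294
  mode + wants cross > 0 → take C=(10.6046,2.5348) (cross=15.294)
ex = (C−B)/|BC| = (0.9506,0.3103); ey = (-0.3103,0.9506)
P = B + 1.01·ex + 2.97·ey = (3.0381,3.1892)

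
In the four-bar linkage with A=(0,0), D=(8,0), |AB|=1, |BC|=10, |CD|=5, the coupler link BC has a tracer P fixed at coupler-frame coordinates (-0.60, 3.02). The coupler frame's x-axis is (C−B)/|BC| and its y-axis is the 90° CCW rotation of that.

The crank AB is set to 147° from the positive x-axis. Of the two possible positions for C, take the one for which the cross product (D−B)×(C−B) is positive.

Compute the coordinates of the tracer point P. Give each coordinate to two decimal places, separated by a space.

-2.72 2.98

A=(0,0), D=(8.00,0)
B = A + 1.00·(cos147°, sin147°) = (-0.8387, 0.5446)
|BD| = 8.8554
circle(B,10.00) ∩ circle(D,5.00): a=8.6624, h=4.9963
  candidates: C₊=(8.1146,4.9987) cross=44.244; C₋=(7.5000,-4.9749) cross=-44.244
  mode + wants cross > 0 → take C=(8.1146,4.9987) (cross=44.244)
ex = (C−B)/|BC| = (0.8953,0.4454); ey = (-0.4454,0.8953)
P = B + -0.60·ex + 3.02·ey = (-2.7210,2.9813)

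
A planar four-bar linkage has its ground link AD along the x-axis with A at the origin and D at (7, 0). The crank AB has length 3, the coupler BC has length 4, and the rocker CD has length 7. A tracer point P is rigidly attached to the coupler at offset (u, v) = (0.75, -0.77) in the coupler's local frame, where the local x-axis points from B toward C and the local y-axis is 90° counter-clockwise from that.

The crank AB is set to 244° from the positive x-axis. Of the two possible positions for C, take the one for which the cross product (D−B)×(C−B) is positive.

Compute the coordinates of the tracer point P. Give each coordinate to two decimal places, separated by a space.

A=(0,0), D=(7.00,0)
B = A + 3.00·(cos244°, sin244°) = (-1.3151, -2.6964)
|BD| = 8.7414
circle(B,4.00) ∩ circle(D,7.00): a=2.4831, h=3.1359
  candidates: C₊=(0.0796,1.0526) cross=27.412; C₋=(2.0142,-4.9135) cross=-27.412
  mode + wants cross > 0 → take C=(0.0796,1.0526) (cross=27.412)
ex = (C−B)/|BC| = (0.3487,0.9372); ey = (-0.9372,0.3487)
P = B + 0.75·ex + -0.77·ey = (-0.3319,-2.2619)

-0.33 -2.26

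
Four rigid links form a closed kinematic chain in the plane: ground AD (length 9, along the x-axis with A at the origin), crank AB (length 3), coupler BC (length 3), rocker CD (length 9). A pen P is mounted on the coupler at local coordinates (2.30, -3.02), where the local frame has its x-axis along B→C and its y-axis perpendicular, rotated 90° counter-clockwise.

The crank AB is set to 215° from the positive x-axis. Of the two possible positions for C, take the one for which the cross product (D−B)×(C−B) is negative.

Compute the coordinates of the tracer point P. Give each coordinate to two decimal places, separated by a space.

-1.20 -5.30

A=(0,0), D=(9.00,0)
B = A + 3.00·(cos215°, sin215°) = (-2.4575, -1.7207)
|BD| = 11.5859
circle(B,3.00) ∩ circle(D,9.00): a=2.6858, h=1.3367
  candidates: C₊=(0.0000,-0.0000) cross=15.487; C₋=(0.3970,-2.6437) cross=-15.487
  mode - wants cross < 0 → take C=(0.3970,-2.6437) (cross=-15.487)
ex = (C−B)/|BC| = (0.9515,-0.3077); ey = (0.3077,0.9515)
P = B + 2.30·ex + -3.02·ey = (-1.1981,-5.3019)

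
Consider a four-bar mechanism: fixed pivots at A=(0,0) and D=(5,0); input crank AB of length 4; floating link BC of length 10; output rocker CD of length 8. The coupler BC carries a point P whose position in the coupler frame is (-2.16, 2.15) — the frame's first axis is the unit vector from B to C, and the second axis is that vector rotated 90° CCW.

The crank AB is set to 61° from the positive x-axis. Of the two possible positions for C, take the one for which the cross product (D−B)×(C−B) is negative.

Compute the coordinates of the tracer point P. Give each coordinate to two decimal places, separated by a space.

4.45 5.23

A=(0,0), D=(5.00,0)
B = A + 4.00·(cos61°, sin61°) = (1.9392, 3.4985)
|BD| = 4.6484
circle(B,10.00) ∩ circle(D,8.00): a=6.1965, h=7.8488
  candidates: C₊=(11.9265,4.0029) cross=36.484; C₋=(0.1122,-6.3332) cross=-36.484
  mode - wants cross < 0 → take C=(0.1122,-6.3332) (cross=-36.484)
ex = (C−B)/|BC| = (-0.1827,-0.9832); ey = (0.9832,-0.1827)
P = B + -2.16·ex + 2.15·ey = (4.4477,5.2293)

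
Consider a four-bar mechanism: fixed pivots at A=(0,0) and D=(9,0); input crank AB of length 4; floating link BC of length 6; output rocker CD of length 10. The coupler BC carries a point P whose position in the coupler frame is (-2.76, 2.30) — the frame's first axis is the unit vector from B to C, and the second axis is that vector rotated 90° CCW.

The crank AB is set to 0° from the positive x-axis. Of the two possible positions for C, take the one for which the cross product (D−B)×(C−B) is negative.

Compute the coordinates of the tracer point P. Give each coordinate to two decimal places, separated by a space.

7.54 0.60

A=(0,0), D=(9.00,0)
B = A + 4.00·(cos0°, sin0°) = (4.0000, 0.0000)
|BD| = 5.0000
circle(B,6.00) ∩ circle(D,10.00): a=-3.9000, h=4.5596
  candidates: C₊=(0.1000,4.5596) cross=22.798; C₋=(0.1000,-4.5596) cross=-22.798
  mode - wants cross < 0 → take C=(0.1000,-4.5596) (cross=-22.798)
ex = (C−B)/|BC| = (-0.6500,-0.7599); ey = (0.7599,-0.6500)
P = B + -2.76·ex + 2.30·ey = (7.5418,0.6024)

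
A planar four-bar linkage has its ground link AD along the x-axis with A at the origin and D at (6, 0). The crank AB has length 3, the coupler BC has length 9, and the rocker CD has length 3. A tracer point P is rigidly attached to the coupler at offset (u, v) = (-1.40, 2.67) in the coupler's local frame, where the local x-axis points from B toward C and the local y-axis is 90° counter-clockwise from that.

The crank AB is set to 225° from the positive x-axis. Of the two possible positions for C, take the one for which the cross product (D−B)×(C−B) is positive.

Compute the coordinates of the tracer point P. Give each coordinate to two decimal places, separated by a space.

A=(0,0), D=(6.00,0)
B = A + 3.00·(cos225°, sin225°) = (-2.1213, -2.1213)
|BD| = 8.3938
circle(B,9.00) ∩ circle(D,3.00): a=8.4858, h=2.9986
  candidates: C₊=(5.3312,2.9245) cross=25.170; C₋=(6.8468,-2.8780) cross=-25.170
  mode + wants cross > 0 → take C=(5.3312,2.9245) (cross=25.170)
ex = (C−B)/|BC| = (0.8281,0.5606); ey = (-0.5606,0.8281)
P = B + -1.40·ex + 2.67·ey = (-4.7775,-0.6953)

-4.78 -0.70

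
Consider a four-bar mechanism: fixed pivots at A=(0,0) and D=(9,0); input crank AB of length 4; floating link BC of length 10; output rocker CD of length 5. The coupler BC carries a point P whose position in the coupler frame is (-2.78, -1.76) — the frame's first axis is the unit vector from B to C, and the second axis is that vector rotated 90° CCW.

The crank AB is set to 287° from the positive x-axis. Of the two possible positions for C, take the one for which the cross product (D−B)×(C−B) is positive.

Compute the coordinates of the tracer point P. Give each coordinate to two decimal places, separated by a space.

A=(0,0), D=(9.00,0)
B = A + 4.00·(cos287°, sin287°) = (1.1695, -3.8252)
|BD| = 8.7149
circle(B,10.00) ∩ circle(D,5.00): a=8.6604, h=4.9997
  candidates: C₊=(6.7565,4.4684) cross=43.572; C₋=(11.1456,-4.5162) cross=-43.572
  mode + wants cross > 0 → take C=(6.7565,4.4684) (cross=43.572)
ex = (C−B)/|BC| = (0.5587,0.8294); ey = (-0.8294,0.5587)
P = B + -2.78·ex + -1.76·ey = (1.0760,-7.1142)

1.08 -7.11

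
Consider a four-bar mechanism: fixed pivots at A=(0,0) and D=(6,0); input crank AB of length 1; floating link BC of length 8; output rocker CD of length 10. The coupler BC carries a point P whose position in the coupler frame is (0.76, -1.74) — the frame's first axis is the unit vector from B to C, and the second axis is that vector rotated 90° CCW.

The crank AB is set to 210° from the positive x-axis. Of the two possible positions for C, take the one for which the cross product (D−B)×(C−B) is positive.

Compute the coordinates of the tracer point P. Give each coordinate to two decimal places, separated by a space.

A=(0,0), D=(6.00,0)
B = A + 1.00·(cos210°, sin210°) = (-0.8660, -0.5000)
|BD| = 6.8842
circle(B,8.00) ∩ circle(D,10.00): a=0.8274, h=7.9571
  candidates: C₊=(-0.6187,7.4962) cross=54.778; C₋=(0.5371,-8.3760) cross=-54.778
  mode + wants cross > 0 → take C=(-0.6187,7.4962) (cross=54.778)
ex = (C−B)/|BC| = (0.0309,0.9995); ey = (-0.9995,0.0309)
P = B + 0.76·ex + -1.74·ey = (0.8966,0.2058)

0.90 0.21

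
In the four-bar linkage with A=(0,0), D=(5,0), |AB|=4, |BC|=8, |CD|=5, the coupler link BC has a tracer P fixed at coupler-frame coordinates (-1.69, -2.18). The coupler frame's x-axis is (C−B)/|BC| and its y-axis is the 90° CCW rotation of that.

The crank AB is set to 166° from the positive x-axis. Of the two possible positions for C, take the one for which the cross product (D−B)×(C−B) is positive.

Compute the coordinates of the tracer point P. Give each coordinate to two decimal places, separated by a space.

-4.37 -1.75

A=(0,0), D=(5.00,0)
B = A + 4.00·(cos166°, sin166°) = (-3.8812, 0.9677)
|BD| = 8.9337
circle(B,8.00) ∩ circle(D,5.00): a=6.6496, h=4.4478
  candidates: C₊=(3.2111,4.6690) cross=39.735; C₋=(2.2475,-4.1742) cross=-39.735
  mode + wants cross > 0 → take C=(3.2111,4.6690) (cross=39.735)
ex = (C−B)/|BC| = (0.8865,0.4627); ey = (-0.4627,0.8865)
P = B + -1.69·ex + -2.18·ey = (-4.3708,-1.7469)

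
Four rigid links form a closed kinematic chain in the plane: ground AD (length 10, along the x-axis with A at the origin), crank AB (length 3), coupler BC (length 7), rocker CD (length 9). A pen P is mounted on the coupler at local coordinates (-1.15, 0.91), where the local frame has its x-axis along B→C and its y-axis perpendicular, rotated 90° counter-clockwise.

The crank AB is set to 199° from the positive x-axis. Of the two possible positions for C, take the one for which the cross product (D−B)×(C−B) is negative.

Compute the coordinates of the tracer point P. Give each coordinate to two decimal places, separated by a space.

A=(0,0), D=(10.00,0)
B = A + 3.00·(cos199°, sin199°) = (-2.8366, -0.9767)
|BD| = 12.8737
circle(B,7.00) ∩ circle(D,9.00): a=5.1940, h=4.6928
  candidates: C₊=(1.9864,4.0966) cross=60.414; C₋=(2.6985,-5.2619) cross=-60.414
  mode - wants cross < 0 → take C=(2.6985,-5.2619) (cross=-60.414)
ex = (C−B)/|BC| = (0.7907,-0.6122); ey = (0.6122,0.7907)
P = B + -1.15·ex + 0.91·ey = (-3.1888,0.4469)

-3.19 0.45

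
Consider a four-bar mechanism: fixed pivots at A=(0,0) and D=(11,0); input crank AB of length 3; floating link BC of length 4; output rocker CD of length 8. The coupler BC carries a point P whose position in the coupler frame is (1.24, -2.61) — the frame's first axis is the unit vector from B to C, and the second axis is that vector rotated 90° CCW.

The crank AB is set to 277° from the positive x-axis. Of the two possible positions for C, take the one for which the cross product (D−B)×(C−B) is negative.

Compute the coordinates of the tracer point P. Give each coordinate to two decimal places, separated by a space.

A=(0,0), D=(11.00,0)
B = A + 3.00·(cos277°, sin277°) = (0.3656, -2.9776)
|BD| = 11.0434
circle(B,4.00) ∩ circle(D,8.00): a=3.3485, h=2.1881
  candidates: C₊=(3.0001,0.0323) cross=24.164; C₋=(4.1800,-4.1819) cross=-24.164
  mode - wants cross < 0 → take C=(4.1800,-4.1819) (cross=-24.164)
ex = (C−B)/|BC| = (0.9536,-0.3011); ey = (0.3011,0.9536)
P = B + 1.24·ex + -2.61·ey = (0.7623,-5.8399)

0.76 -5.84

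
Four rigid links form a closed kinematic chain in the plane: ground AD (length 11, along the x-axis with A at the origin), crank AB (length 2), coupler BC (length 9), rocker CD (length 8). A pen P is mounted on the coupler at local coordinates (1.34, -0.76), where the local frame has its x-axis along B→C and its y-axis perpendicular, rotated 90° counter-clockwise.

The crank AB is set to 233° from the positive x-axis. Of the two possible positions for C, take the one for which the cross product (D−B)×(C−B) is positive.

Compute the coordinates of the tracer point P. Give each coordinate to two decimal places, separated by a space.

0.26 -1.11

A=(0,0), D=(11.00,0)
B = A + 2.00·(cos233°, sin233°) = (-1.2036, -1.5973)
|BD| = 12.3077
circle(B,9.00) ∩ circle(D,8.00): a=6.8445, h=5.8441
  candidates: C₊=(4.8245,5.0856) cross=71.927; C₋=(6.3414,-6.5036) cross=-71.927
  mode + wants cross > 0 → take C=(4.8245,5.0856) (cross=71.927)
ex = (C−B)/|BC| = (0.6698,0.7425); ey = (-0.7425,0.6698)
P = B + 1.34·ex + -0.76·ey = (0.2582,-1.1113)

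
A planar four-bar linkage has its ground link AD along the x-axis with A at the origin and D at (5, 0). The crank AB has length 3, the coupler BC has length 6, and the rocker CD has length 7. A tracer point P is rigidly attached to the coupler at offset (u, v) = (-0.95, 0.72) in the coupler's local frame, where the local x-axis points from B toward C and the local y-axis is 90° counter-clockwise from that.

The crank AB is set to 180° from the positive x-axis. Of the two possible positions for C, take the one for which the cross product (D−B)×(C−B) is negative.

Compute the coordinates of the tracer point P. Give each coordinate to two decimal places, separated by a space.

A=(0,0), D=(5.00,0)
B = A + 3.00·(cos180°, sin180°) = (-3.0000, 0.0000)
|BD| = 8.0000
circle(B,6.00) ∩ circle(D,7.00): a=3.1875, h=5.0833
  candidates: C₊=(0.1875,5.0833) cross=40.666; C₋=(0.1875,-5.0833) cross=-40.666
  mode - wants cross < 0 → take C=(0.1875,-5.0833) (cross=-40.666)
ex = (C−B)/|BC| = (0.5312,-0.8472); ey = (0.8472,0.5312)
P = B + -0.95·ex + 0.72·ey = (-2.8947,1.1874)

-2.89 1.19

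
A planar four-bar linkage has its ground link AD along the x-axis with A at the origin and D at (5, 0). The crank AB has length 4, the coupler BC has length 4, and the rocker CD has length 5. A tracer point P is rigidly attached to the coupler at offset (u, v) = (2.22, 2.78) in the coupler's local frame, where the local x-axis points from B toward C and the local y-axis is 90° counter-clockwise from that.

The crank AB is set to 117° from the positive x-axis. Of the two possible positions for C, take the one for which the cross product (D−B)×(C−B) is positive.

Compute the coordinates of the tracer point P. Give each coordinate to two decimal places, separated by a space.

A=(0,0), D=(5.00,0)
B = A + 4.00·(cos117°, sin117°) = (-1.8160, 3.5640)
|BD| = 7.6915
circle(B,4.00) ∩ circle(D,5.00): a=3.2607, h=2.3169
  candidates: C₊=(2.1471,4.1062) cross=17.820; C₋=(-0.0000,0.0000) cross=-17.820
  mode + wants cross > 0 → take C=(2.1471,4.1062) (cross=17.820)
ex = (C−B)/|BC| = (0.9908,0.1355); ey = (-0.1355,0.9908)
P = B + 2.22·ex + 2.78·ey = (0.0067,6.6193)

0.01 6.62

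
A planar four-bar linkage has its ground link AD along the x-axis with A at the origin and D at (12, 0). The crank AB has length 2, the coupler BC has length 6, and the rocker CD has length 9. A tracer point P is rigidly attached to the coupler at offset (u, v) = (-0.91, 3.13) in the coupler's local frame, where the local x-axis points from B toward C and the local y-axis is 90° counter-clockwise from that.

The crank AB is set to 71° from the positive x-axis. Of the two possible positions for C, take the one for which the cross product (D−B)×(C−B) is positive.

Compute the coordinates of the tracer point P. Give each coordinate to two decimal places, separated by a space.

-2.10 3.64

A=(0,0), D=(12.00,0)
B = A + 2.00·(cos71°, sin71°) = (0.6511, 1.8910)
|BD| = 11.5053
circle(B,6.00) ∩ circle(D,9.00): a=3.7971, h=4.6457
  candidates: C₊=(5.1601,5.8495) cross=53.450; C₋=(3.6330,-3.3156) cross=-53.450
  mode + wants cross > 0 → take C=(5.1601,5.8495) (cross=53.450)
ex = (C−B)/|BC| = (0.7515,0.6597); ey = (-0.6597,0.7515)
P = B + -0.91·ex + 3.13·ey = (-2.0977,3.6429)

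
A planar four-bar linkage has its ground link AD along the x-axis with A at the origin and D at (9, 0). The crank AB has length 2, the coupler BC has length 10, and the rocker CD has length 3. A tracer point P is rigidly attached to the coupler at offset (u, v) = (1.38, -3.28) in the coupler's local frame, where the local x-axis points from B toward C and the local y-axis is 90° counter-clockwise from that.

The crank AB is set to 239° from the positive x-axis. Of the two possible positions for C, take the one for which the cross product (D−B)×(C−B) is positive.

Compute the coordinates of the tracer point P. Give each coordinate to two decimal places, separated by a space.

A=(0,0), D=(9.00,0)
B = A + 2.00·(cos239°, sin239°) = (-1.0301, -1.7143)
|BD| = 10.1755
circle(B,10.00) ∩ circle(D,3.00): a=9.5593, h=2.9360
  candidates: C₊=(7.8979,2.7902) cross=29.876; C₋=(8.8872,-2.9979) cross=-29.876
  mode + wants cross > 0 → take C=(7.8979,2.7902) (cross=29.876)
ex = (C−B)/|BC| = (0.8928,0.4505); ey = (-0.4505,0.8928)
P = B + 1.38·ex + -3.28·ey = (1.6795,-4.0211)

1.68 -4.02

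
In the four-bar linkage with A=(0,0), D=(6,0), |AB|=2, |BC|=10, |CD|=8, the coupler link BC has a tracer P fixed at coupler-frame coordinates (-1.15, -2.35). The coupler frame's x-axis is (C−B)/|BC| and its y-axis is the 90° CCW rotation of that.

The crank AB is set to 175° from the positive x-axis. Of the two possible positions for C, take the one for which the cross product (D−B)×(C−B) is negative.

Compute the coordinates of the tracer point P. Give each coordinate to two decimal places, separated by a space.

-4.56 -0.34

A=(0,0), D=(6.00,0)
B = A + 2.00·(cos175°, sin175°) = (-1.9924, 0.1743)
|BD| = 7.9943
circle(B,10.00) ∩ circle(D,8.00): a=6.2488, h=7.8072
  candidates: C₊=(4.4251,7.8435) cross=62.413; C₋=(4.0846,-7.7673) cross=-62.413
  mode - wants cross < 0 → take C=(4.0846,-7.7673) (cross=-62.413)
ex = (C−B)/|BC| = (0.6077,-0.7942); ey = (0.7942,0.6077)
P = B + -1.15·ex + -2.35·ey = (-4.5575,-0.3405)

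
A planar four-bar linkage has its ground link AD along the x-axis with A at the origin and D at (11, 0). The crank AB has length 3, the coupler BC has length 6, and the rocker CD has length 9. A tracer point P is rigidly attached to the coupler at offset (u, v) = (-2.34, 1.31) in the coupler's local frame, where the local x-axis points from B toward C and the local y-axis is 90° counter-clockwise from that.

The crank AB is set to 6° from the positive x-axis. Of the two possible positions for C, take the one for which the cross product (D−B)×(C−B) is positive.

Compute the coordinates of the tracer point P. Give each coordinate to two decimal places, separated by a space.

A=(0,0), D=(11.00,0)
B = A + 3.00·(cos6°, sin6°) = (2.9836, 0.3136)
|BD| = 8.0226
circle(B,6.00) ∩ circle(D,9.00): a=1.2067, h=5.8774
  candidates: C₊=(4.4191,6.1393) cross=47.152; C₋=(3.9596,-5.6065) cross=-47.152
  mode + wants cross > 0 → take C=(4.4191,6.1393) (cross=47.152)
ex = (C−B)/|BC| = (0.2393,0.9710); ey = (-0.9710,0.2393)
P = B + -2.34·ex + 1.31·ey = (1.1518,-1.6450)

1.15 -1.65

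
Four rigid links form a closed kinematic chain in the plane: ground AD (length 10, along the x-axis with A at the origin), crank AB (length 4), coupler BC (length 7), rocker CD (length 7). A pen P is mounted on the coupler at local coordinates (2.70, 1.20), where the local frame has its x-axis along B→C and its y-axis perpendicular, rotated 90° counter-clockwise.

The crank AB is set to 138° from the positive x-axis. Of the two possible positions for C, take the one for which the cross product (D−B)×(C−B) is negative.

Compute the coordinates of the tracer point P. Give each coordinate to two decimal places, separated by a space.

A=(0,0), D=(10.00,0)
B = A + 4.00·(cos138°, sin138°) = (-2.9726, 2.6765)
|BD| = 13.2458
circle(B,7.00) ∩ circle(D,7.00): a=6.6229, h=2.2665
  candidates: C₊=(3.9717,3.5580) cross=30.022; C₋=(3.0557,-0.8815) cross=-30.022
  mode - wants cross < 0 → take C=(3.0557,-0.8815) (cross=-30.022)
ex = (C−B)/|BC| = (0.8612,-0.5083); ey = (0.5083,0.8612)
P = B + 2.70·ex + 1.20·ey = (-0.0374,2.3376)

-0.04 2.34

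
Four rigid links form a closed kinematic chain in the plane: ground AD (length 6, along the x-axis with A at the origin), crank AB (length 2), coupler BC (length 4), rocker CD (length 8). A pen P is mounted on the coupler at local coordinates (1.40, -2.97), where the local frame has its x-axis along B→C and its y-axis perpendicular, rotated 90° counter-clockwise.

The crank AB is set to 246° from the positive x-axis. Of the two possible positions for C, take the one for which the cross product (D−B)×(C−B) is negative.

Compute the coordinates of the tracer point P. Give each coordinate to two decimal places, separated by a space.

-3.25 -4.03

A=(0,0), D=(6.00,0)
B = A + 2.00·(cos246°, sin246°) = (-0.8135, -1.8271)
|BD| = 7.0542
circle(B,4.00) ∩ circle(D,8.00): a=0.1249, h=3.9981
  candidates: C₊=(-1.7284,2.0669) cross=28.203; C₋=(0.3427,-5.6564) cross=-28.203
  mode - wants cross < 0 → take C=(0.3427,-5.6564) (cross=-28.203)
ex = (C−B)/|BC| = (0.2890,-0.9573); ey = (0.9573,0.2890)
P = B + 1.40·ex + -2.97·ey = (-3.2521,-4.0258)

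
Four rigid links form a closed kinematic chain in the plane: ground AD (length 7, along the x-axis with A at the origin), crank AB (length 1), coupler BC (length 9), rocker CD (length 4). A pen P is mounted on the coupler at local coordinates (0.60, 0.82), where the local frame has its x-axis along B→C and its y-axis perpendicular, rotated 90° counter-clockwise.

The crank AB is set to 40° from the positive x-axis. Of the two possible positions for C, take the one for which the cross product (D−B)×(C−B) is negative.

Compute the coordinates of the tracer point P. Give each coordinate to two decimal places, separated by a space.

A=(0,0), D=(7.00,0)
B = A + 1.00·(cos40°, sin40°) = (0.7660, 0.6428)
|BD| = 6.2670
circle(B,9.00) ∩ circle(D,4.00): a=8.3194, h=3.4333
  candidates: C₊=(9.3937,3.2047) cross=21.517; C₋=(8.6894,-3.6257) cross=-21.517
  mode - wants cross < 0 → take C=(8.6894,-3.6257) (cross=-21.517)
ex = (C−B)/|BC| = (0.8804,-0.4743); ey = (0.4743,0.8804)
P = B + 0.60·ex + 0.82·ey = (1.6832,1.0801)

1.68 1.08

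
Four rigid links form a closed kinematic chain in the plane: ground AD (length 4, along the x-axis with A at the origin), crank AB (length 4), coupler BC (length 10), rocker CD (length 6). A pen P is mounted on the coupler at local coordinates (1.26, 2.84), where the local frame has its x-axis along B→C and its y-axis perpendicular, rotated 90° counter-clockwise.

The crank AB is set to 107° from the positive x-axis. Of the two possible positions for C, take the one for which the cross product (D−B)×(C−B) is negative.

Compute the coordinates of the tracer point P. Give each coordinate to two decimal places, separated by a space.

1.92 3.53

A=(0,0), D=(4.00,0)
B = A + 4.00·(cos107°, sin107°) = (-1.1695, 3.8252)
|BD| = 6.4309
circle(B,10.00) ∩ circle(D,6.00): a=8.1914, h=5.7359
  candidates: C₊=(8.8271,3.5636) cross=36.887; C₋=(2.0034,-5.6581) cross=-36.887
  mode - wants cross < 0 → take C=(2.0034,-5.6581) (cross=-36.887)
ex = (C−B)/|BC| = (0.3173,-0.9483); ey = (0.9483,0.3173)
P = B + 1.26·ex + 2.84·ey = (1.9236,3.5314)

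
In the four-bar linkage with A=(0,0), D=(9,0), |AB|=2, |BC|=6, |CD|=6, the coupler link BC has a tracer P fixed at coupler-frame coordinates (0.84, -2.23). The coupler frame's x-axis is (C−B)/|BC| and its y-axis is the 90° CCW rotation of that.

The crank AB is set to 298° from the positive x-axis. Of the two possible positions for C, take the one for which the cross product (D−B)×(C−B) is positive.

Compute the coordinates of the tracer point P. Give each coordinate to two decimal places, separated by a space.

A=(0,0), D=(9.00,0)
B = A + 2.00·(cos298°, sin298°) = (0.9389, -1.7659)
|BD| = 8.2522
circle(B,6.00) ∩ circle(D,6.00): a=4.1261, h=4.3561
  candidates: C₊=(4.0373,3.3722) cross=35.947; C₋=(5.9016,-5.1381) cross=-35.947
  mode + wants cross > 0 → take C=(4.0373,3.3722) (cross=35.947)
ex = (C−B)/|BC| = (0.5164,0.8564); ey = (-0.8564,0.5164)
P = B + 0.84·ex + -2.23·ey = (3.2824,-2.1981)

3.28 -2.20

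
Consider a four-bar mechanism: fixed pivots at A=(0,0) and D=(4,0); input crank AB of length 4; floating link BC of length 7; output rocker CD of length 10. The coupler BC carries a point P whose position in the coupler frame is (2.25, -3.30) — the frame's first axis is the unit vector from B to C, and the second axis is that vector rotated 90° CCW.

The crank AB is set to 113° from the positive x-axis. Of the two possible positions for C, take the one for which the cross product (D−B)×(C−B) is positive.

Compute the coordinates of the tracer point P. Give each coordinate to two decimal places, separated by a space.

2.42 4.01

A=(0,0), D=(4.00,0)
B = A + 4.00·(cos113°, sin113°) = (-1.5629, 3.6820)
|BD| = 6.6711
circle(B,7.00) ∩ circle(D,10.00): a=-0.4869, h=6.9830
  candidates: C₊=(1.8852,9.7738) cross=46.584; C₋=(-5.8232,-1.8723) cross=-46.584
  mode + wants cross > 0 → take C=(1.8852,9.7738) (cross=46.584)
ex = (C−B)/|BC| = (0.4926,0.8703); ey = (-0.8703,0.4926)
P = B + 2.25·ex + -3.30·ey = (2.4173,4.0145)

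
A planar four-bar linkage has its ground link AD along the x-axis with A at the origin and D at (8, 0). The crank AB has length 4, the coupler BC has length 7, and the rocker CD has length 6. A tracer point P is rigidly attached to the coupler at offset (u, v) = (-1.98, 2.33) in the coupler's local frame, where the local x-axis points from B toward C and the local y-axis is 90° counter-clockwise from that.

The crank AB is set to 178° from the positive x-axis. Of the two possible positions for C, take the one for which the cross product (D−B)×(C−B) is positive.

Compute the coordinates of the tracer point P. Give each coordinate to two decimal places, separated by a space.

-6.66 1.64

A=(0,0), D=(8.00,0)
B = A + 4.00·(cos178°, sin178°) = (-3.9976, 0.1396)
|BD| = 11.9984
circle(B,7.00) ∩ circle(D,6.00): a=6.5409, h=2.4932
  candidates: C₊=(2.5719,2.5566) cross=29.915; C₋=(2.5139,-2.4296) cross=-29.915
  mode + wants cross > 0 → take C=(2.5719,2.5566) (cross=29.915)
ex = (C−B)/|BC| = (0.9385,0.3453); ey = (-0.3453,0.9385)
P = B + -1.98·ex + 2.33·ey = (-6.6603,1.6426)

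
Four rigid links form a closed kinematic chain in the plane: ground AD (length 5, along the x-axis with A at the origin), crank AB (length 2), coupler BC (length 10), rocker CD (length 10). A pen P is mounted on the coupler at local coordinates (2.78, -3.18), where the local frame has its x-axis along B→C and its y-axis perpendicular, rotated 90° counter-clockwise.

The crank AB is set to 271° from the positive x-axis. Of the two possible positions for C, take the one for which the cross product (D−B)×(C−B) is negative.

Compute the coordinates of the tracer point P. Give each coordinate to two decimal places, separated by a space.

A=(0,0), D=(5.00,0)
B = A + 2.00·(cos271°, sin271°) = (0.0349, -1.9997)
|BD| = 5.3527
circle(B,10.00) ∩ circle(D,10.00): a=2.6763, h=9.6352
  candidates: C₊=(-1.0822,7.9377) cross=51.574; C₋=(6.1171,-9.9374) cross=-51.574
  mode - wants cross < 0 → take C=(6.1171,-9.9374) (cross=-51.574)
ex = (C−B)/|BC| = (0.6082,-0.7938); ey = (0.7938,0.6082)
P = B + 2.78·ex + -3.18·ey = (-0.7984,-6.1405)

-0.80 -6.14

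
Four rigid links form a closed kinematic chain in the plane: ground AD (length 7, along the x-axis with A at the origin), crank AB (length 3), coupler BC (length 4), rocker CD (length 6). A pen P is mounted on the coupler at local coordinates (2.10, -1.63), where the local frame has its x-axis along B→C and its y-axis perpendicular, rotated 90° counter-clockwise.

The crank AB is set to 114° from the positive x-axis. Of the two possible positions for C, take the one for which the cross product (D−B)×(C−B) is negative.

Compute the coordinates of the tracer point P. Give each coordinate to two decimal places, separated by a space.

-1.39 0.09

A=(0,0), D=(7.00,0)
B = A + 3.00·(cos114°, sin114°) = (-1.2202, 2.7406)
|BD| = 8.6650
circle(B,4.00) ∩ circle(D,6.00): a=3.1785, h=2.4285
  candidates: C₊=(2.5632,4.0391) cross=21.043; C₋=(1.0270,-0.5685) cross=-21.043
  mode - wants cross < 0 → take C=(1.0270,-0.5685) (cross=-21.043)
ex = (C−B)/|BC| = (0.5618,-0.8273); ey = (0.8273,0.5618)
P = B + 2.10·ex + -1.63·ey = (-1.3889,0.0876)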